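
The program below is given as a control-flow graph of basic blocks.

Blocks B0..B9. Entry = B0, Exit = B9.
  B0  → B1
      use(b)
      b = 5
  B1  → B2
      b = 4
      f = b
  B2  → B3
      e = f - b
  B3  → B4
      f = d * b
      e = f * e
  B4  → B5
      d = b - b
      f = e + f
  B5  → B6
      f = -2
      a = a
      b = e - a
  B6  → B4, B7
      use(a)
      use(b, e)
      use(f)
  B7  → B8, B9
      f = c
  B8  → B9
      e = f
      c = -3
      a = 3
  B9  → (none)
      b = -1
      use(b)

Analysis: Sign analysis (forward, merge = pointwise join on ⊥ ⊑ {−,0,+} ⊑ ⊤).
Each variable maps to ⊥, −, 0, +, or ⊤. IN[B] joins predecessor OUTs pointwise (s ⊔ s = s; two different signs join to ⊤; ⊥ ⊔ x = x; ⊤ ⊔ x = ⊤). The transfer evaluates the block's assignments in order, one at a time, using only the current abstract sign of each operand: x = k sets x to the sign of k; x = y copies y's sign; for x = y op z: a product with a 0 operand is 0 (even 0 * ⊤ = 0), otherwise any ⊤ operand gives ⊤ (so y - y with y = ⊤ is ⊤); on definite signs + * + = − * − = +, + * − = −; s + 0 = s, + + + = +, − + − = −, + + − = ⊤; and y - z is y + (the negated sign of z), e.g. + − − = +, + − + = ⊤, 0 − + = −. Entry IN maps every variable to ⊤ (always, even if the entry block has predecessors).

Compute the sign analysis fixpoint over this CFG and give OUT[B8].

Per-block solution:
  B0:  IN=(all ⊤)  OUT={b:+; rest ⊤}
  B1:  IN={b:+; rest ⊤}  OUT={b:+, f:+; rest ⊤}
  B2:  IN={b:+, f:+; rest ⊤}  OUT={b:+, f:+; rest ⊤}
  B3:  IN={b:+, f:+; rest ⊤}  OUT={b:+; rest ⊤}
  B4:  IN=(all ⊤)  OUT=(all ⊤)
  B5:  IN=(all ⊤)  OUT={f:-; rest ⊤}
  B6:  IN={f:-; rest ⊤}  OUT={f:-; rest ⊤}
  B7:  IN={f:-; rest ⊤}  OUT=(all ⊤)
  B8:  IN=(all ⊤)  OUT={a:+, c:-; rest ⊤}
  B9:  IN=(all ⊤)  OUT={b:-; rest ⊤}

Merge at B8: IN[B8] = OUT[B7] = {a: ⊤, b: ⊤, c: ⊤, d: ⊤, e: ⊤, f: ⊤}
Applying B8's transfer function to that IN value gives OUT[B8] (row B8 above).

Answer: {a: +, b: ⊤, c: -, d: ⊤, e: ⊤, f: ⊤}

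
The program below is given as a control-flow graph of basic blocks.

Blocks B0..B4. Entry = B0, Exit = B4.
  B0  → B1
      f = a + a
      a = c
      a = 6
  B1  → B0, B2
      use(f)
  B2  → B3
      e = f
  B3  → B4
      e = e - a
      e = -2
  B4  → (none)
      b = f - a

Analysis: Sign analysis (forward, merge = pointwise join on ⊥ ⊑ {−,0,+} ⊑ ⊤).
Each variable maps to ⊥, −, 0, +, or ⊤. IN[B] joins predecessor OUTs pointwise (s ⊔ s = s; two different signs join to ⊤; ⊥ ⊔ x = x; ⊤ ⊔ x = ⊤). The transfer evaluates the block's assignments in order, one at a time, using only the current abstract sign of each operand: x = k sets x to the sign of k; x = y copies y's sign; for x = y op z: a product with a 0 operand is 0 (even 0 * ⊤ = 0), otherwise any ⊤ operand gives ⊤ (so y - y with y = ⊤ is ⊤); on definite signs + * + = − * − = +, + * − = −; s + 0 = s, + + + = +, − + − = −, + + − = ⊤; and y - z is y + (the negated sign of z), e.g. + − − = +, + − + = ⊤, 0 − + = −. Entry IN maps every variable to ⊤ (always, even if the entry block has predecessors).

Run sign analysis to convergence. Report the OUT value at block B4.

Answer: {a: +, b: ⊤, c: ⊤, d: ⊤, e: -, f: ⊤}

Working:
Per-block solution:
  B0:   IN=(all ⊤)   OUT={a:+; rest ⊤}
  B1:   IN={a:+; rest ⊤}   OUT={a:+; rest ⊤}
  B2:   IN={a:+; rest ⊤}   OUT={a:+; rest ⊤}
  B3:   IN={a:+; rest ⊤}   OUT={a:+, e:-; rest ⊤}
  B4:   IN={a:+, e:-; rest ⊤}   OUT={a:+, e:-; rest ⊤}

Merge at B4: IN[B4] = OUT[B3] = {a: +, b: ⊤, c: ⊤, d: ⊤, e: -, f: ⊤}
Applying B4's transfer function to that IN value gives OUT[B4] (row B4 above).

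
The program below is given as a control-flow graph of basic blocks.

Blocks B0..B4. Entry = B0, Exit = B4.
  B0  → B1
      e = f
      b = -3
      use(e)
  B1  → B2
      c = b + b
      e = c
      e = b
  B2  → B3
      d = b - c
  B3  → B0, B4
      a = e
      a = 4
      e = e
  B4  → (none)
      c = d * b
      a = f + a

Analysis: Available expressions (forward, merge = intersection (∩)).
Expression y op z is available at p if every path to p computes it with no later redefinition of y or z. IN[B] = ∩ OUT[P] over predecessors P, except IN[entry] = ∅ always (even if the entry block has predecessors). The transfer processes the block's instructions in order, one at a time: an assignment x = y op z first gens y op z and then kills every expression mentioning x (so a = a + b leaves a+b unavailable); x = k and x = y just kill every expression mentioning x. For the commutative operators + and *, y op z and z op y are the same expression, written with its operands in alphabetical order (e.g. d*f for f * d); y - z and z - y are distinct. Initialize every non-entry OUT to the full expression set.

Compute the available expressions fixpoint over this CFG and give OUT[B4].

Per-block solution:
  B0: | IN={} | OUT={}
  B1: | IN={} | OUT={b+b}
  B2: | IN={b+b} | OUT={b+b, b-c}
  B3: | IN={b+b, b-c} | OUT={b+b, b-c}
  B4: | IN={b+b, b-c} | OUT={b*d, b+b}

Merge at B4: IN[B4] = OUT[B3] = {b+b, b-c}
Applying B4's transfer function to that IN value gives OUT[B4] (row B4 above).

Answer: {b*d, b+b}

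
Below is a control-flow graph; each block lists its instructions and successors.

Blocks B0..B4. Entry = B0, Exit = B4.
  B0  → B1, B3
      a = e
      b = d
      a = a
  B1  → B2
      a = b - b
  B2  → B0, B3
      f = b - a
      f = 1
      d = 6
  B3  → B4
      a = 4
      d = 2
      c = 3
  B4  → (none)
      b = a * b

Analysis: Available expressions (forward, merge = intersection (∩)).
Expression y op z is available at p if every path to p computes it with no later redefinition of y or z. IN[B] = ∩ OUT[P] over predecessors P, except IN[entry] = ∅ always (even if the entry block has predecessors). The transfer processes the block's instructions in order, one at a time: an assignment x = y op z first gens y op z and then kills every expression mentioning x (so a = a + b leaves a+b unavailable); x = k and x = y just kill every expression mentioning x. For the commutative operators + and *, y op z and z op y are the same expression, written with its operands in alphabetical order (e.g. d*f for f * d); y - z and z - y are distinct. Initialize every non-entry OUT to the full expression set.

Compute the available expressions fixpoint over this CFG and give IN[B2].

Answer: {b-b}

Derivation:
Per-block solution:
  B0: | IN={} | OUT={}
  B1: | IN={} | OUT={b-b}
  B2: | IN={b-b} | OUT={b-a, b-b}
  B3: | IN={} | OUT={}
  B4: | IN={} | OUT={}

Merge at B2: IN[B2] = OUT[B1] = {b-b}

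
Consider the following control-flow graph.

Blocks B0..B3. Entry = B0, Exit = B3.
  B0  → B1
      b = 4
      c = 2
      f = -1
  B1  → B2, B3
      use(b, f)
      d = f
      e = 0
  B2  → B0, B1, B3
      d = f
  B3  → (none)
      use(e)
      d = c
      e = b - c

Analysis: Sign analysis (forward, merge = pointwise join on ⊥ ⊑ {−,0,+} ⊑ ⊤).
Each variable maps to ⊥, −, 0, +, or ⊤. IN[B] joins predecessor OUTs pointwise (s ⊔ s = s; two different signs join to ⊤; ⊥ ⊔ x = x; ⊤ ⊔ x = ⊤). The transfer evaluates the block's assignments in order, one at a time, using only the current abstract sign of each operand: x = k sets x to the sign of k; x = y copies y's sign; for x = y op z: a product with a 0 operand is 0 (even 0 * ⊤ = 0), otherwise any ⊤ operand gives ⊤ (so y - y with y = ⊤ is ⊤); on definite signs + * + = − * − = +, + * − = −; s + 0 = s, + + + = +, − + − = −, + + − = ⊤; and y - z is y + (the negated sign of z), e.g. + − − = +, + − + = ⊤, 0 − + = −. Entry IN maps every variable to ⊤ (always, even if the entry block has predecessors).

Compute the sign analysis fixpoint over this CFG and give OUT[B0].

Converged values:
  B0:  IN=(all ⊤)  OUT={b:+, c:+, f:-; rest ⊤}
  B1:  IN={b:+, c:+, f:-; rest ⊤}  OUT={b:+, c:+, d:-, e:0, f:-; rest ⊤}
  B2:  IN={b:+, c:+, d:-, e:0, f:-; rest ⊤}  OUT={b:+, c:+, d:-, e:0, f:-; rest ⊤}
  B3:  IN={b:+, c:+, d:-, e:0, f:-; rest ⊤}  OUT={b:+, c:+, d:+, f:-; rest ⊤}

Merge at B0 (entry node, so the boundary value (all ⊤) is joined with the incoming edge(s)): IN[B0] = (all ⊤) ⊔ OUT[B2] = {a: ⊤, b: ⊤, c: ⊤, d: ⊤, e: ⊤, f: ⊤}
Applying B0's transfer function to that IN value gives OUT[B0] (row B0 above).

Answer: {a: ⊤, b: +, c: +, d: ⊤, e: ⊤, f: -}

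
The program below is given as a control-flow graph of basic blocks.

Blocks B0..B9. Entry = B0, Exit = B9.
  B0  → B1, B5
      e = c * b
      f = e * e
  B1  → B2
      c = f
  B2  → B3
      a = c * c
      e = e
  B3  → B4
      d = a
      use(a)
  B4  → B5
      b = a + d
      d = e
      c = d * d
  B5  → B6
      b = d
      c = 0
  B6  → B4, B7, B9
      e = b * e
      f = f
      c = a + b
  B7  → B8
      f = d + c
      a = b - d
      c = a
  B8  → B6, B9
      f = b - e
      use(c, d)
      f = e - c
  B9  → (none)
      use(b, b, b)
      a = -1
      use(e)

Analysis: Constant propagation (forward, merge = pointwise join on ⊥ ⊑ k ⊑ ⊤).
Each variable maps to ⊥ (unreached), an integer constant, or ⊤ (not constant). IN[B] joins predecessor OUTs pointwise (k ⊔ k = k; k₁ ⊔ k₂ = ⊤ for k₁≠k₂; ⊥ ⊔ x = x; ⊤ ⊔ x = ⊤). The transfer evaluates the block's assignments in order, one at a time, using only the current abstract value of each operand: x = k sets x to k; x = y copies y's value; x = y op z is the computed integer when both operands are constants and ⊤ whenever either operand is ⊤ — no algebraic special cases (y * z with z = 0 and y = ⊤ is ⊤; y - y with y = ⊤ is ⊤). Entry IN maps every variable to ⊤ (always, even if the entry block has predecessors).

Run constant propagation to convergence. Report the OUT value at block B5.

Converged values:
  B0:  IN=(all ⊤)  OUT=(all ⊤)
  B1:  IN=(all ⊤)  OUT=(all ⊤)
  B2:  IN=(all ⊤)  OUT=(all ⊤)
  B3:  IN=(all ⊤)  OUT=(all ⊤)
  B4:  IN=(all ⊤)  OUT=(all ⊤)
  B5:  IN=(all ⊤)  OUT={c:0; rest ⊤}
  B6:  IN=(all ⊤)  OUT=(all ⊤)
  B7:  IN=(all ⊤)  OUT=(all ⊤)
  B8:  IN=(all ⊤)  OUT=(all ⊤)
  B9:  IN=(all ⊤)  OUT={a:-1; rest ⊤}

Merge at B5: IN[B5] = OUT[B0] ⊔ OUT[B4] = {a: ⊤, b: ⊤, c: ⊤, d: ⊤, e: ⊤, f: ⊤}
Applying B5's transfer function to that IN value gives OUT[B5] (row B5 above).

Answer: {a: ⊤, b: ⊤, c: 0, d: ⊤, e: ⊤, f: ⊤}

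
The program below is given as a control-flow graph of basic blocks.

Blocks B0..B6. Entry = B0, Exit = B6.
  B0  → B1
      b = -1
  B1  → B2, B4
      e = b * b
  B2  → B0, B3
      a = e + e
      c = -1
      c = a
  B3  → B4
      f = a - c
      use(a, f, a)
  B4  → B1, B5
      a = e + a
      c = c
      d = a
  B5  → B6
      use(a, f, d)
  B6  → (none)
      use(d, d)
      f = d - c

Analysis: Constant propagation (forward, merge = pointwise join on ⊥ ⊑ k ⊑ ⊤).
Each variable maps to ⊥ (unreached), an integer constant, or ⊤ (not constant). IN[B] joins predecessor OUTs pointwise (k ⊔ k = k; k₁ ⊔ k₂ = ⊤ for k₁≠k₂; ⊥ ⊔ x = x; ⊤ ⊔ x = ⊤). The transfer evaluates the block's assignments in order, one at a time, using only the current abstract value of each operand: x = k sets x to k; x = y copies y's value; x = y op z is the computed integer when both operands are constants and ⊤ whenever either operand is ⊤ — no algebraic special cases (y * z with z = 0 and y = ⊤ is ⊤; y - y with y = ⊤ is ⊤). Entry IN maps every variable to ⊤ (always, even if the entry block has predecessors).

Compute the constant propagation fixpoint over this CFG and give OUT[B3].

Answer: {a: 2, b: -1, c: 2, d: ⊤, e: 1, f: 0}

Trace:
Converged values:
  B0:  IN=(all ⊤)  OUT={b:-1; rest ⊤}
  B1:  IN={b:-1; rest ⊤}  OUT={b:-1, e:1; rest ⊤}
  B2:  IN={b:-1, e:1; rest ⊤}  OUT={a:2, b:-1, c:2, e:1; rest ⊤}
  B3:  IN={a:2, b:-1, c:2, e:1; rest ⊤}  OUT={a:2, b:-1, c:2, e:1, f:0; rest ⊤}
  B4:  IN={b:-1, e:1; rest ⊤}  OUT={b:-1, e:1; rest ⊤}
  B5:  IN={b:-1, e:1; rest ⊤}  OUT={b:-1, e:1; rest ⊤}
  B6:  IN={b:-1, e:1; rest ⊤}  OUT={b:-1, e:1; rest ⊤}

Merge at B3: IN[B3] = OUT[B2] = {a: 2, b: -1, c: 2, d: ⊤, e: 1, f: ⊤}
Applying B3's transfer function to that IN value gives OUT[B3] (row B3 above).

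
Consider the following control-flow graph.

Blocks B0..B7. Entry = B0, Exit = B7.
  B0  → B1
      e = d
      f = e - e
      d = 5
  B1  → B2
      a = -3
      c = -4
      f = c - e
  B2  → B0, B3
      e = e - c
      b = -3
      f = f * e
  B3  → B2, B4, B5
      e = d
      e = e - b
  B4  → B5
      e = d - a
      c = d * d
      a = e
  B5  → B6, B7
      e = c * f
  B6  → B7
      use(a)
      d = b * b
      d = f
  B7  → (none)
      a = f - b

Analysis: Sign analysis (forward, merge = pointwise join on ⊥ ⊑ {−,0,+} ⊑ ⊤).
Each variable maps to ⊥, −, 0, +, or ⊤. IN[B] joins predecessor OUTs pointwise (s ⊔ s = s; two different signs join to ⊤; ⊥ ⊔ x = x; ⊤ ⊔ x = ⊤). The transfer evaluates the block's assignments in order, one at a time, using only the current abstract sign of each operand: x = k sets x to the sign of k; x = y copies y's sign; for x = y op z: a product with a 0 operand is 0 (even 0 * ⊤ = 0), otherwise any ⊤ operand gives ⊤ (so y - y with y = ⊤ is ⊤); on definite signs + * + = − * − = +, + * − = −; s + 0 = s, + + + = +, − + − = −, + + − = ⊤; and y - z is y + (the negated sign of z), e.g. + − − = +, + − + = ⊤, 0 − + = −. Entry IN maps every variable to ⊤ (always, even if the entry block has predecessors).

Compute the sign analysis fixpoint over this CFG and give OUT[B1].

Fixpoint table:
  B0:  IN=(all ⊤)  OUT={d:+; rest ⊤}
  B1:  IN={d:+; rest ⊤}  OUT={a:-, c:-, d:+; rest ⊤}
  B2:  IN={a:-, c:-, d:+; rest ⊤}  OUT={a:-, b:-, c:-, d:+; rest ⊤}
  B3:  IN={a:-, b:-, c:-, d:+; rest ⊤}  OUT={a:-, b:-, c:-, d:+, e:+; rest ⊤}
  B4:  IN={a:-, b:-, c:-, d:+, e:+; rest ⊤}  OUT={a:+, b:-, c:+, d:+, e:+; rest ⊤}
  B5:  IN={b:-, d:+, e:+; rest ⊤}  OUT={b:-, d:+; rest ⊤}
  B6:  IN={b:-, d:+; rest ⊤}  OUT={b:-; rest ⊤}
  B7:  IN={b:-; rest ⊤}  OUT={b:-; rest ⊤}

Merge at B1: IN[B1] = OUT[B0] = {a: ⊤, b: ⊤, c: ⊤, d: +, e: ⊤, f: ⊤}
Applying B1's transfer function to that IN value gives OUT[B1] (row B1 above).

Answer: {a: -, b: ⊤, c: -, d: +, e: ⊤, f: ⊤}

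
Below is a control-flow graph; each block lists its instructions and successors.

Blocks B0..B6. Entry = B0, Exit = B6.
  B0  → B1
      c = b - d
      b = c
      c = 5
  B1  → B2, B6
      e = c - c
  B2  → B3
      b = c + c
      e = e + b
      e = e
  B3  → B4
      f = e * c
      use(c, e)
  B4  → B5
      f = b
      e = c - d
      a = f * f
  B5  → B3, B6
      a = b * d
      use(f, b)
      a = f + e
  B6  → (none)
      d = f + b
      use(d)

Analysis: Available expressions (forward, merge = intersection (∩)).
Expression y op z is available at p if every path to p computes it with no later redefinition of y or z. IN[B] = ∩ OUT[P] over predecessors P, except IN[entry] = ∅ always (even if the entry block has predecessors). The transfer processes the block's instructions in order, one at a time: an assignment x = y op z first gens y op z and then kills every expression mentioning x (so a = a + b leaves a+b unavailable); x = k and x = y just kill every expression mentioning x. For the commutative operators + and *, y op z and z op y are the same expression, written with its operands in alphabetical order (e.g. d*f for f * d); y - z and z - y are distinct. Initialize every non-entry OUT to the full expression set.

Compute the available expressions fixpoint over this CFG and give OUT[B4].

Fixpoint table:
  B0:   IN={}   OUT={}
  B1:   IN={}   OUT={c-c}
  B2:   IN={c-c}   OUT={c+c, c-c}
  B3:   IN={c+c, c-c}   OUT={c*e, c+c, c-c}
  B4:   IN={c*e, c+c, c-c}   OUT={c+c, c-c, c-d, f*f}
  B5:   IN={c+c, c-c, c-d, f*f}   OUT={b*d, c+c, c-c, c-d, e+f, f*f}
  B6:   IN={c-c}   OUT={b+f, c-c}

Merge at B4: IN[B4] = OUT[B3] = {c*e, c+c, c-c}
Applying B4's transfer function to that IN value gives OUT[B4] (row B4 above).

Answer: {c+c, c-c, c-d, f*f}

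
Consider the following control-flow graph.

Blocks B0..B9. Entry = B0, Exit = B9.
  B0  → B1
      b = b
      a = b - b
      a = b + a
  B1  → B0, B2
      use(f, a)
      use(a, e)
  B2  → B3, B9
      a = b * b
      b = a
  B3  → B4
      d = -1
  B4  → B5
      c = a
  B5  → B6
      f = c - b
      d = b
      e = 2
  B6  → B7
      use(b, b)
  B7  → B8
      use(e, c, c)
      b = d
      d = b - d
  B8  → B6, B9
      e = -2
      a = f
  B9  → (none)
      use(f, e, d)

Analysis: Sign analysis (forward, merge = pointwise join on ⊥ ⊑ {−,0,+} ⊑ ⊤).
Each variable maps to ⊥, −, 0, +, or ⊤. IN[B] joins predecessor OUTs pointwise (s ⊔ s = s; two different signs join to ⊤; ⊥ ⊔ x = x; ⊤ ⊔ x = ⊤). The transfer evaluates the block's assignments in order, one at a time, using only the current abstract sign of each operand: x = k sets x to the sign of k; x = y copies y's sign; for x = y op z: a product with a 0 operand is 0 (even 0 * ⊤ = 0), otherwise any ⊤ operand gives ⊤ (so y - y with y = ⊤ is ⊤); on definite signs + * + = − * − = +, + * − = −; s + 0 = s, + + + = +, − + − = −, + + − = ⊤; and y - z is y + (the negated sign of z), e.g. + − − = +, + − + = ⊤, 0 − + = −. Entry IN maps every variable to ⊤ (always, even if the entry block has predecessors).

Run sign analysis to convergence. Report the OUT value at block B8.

Answer: {a: ⊤, b: ⊤, c: ⊤, d: ⊤, e: -, f: ⊤}

Trace:
Converged values:
  B0:  IN=(all ⊤)  OUT=(all ⊤)
  B1:  IN=(all ⊤)  OUT=(all ⊤)
  B2:  IN=(all ⊤)  OUT=(all ⊤)
  B3:  IN=(all ⊤)  OUT={d:-; rest ⊤}
  B4:  IN={d:-; rest ⊤}  OUT={d:-; rest ⊤}
  B5:  IN={d:-; rest ⊤}  OUT={e:+; rest ⊤}
  B6:  IN=(all ⊤)  OUT=(all ⊤)
  B7:  IN=(all ⊤)  OUT=(all ⊤)
  B8:  IN=(all ⊤)  OUT={e:-; rest ⊤}
  B9:  IN=(all ⊤)  OUT=(all ⊤)

Merge at B8: IN[B8] = OUT[B7] = {a: ⊤, b: ⊤, c: ⊤, d: ⊤, e: ⊤, f: ⊤}
Applying B8's transfer function to that IN value gives OUT[B8] (row B8 above).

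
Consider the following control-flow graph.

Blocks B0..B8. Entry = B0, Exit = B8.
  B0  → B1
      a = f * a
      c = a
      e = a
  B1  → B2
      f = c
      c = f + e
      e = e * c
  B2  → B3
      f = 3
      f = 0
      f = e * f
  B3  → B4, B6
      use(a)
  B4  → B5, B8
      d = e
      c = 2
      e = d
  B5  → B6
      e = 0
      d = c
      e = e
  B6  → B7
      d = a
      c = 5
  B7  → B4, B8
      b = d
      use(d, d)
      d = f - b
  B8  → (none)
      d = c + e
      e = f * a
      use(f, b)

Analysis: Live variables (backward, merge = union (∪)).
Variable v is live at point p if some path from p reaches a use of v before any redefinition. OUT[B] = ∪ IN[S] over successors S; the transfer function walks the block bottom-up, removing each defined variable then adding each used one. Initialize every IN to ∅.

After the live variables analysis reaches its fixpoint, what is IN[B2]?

Per-block solution:
  B0: | IN={a, b, f} | OUT={a, b, c, e}
  B1: | IN={a, b, c, e} | OUT={a, b, e}
  B2: | IN={a, b, e} | OUT={a, b, e, f}
  B3: | IN={a, b, e, f} | OUT={a, b, e, f}
  B4: | IN={a, b, e, f} | OUT={a, b, c, e, f}
  B5: | IN={a, c, f} | OUT={a, e, f}
  B6: | IN={a, e, f} | OUT={a, c, d, e, f}
  B7: | IN={a, c, d, e, f} | OUT={a, b, c, e, f}
  B8: | IN={a, b, c, e, f} | OUT={}

Merge at B2: OUT[B2] = IN[B3] = {a, b, e, f}
Applying B2's transfer function to that OUT value gives IN[B2] (row B2 above).

Answer: {a, b, e}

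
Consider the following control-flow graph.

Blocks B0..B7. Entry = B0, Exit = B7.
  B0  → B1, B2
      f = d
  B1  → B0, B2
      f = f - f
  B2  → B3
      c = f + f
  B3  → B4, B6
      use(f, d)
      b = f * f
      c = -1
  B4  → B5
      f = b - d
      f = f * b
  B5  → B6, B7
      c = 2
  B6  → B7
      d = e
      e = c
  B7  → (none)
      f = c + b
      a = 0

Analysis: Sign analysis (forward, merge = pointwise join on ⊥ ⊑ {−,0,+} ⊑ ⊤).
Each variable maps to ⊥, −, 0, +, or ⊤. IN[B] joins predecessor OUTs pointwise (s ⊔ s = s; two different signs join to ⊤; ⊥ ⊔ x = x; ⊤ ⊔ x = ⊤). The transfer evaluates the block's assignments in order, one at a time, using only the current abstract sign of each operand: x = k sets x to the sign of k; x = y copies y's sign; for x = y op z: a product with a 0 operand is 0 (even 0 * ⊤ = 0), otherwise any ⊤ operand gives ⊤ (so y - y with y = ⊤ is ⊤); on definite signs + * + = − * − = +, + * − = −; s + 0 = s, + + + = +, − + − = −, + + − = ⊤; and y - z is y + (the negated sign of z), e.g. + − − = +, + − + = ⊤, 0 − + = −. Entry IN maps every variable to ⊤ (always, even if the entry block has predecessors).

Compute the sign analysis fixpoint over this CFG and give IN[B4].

Fixpoint table:
  B0:   IN=(all ⊤)   OUT=(all ⊤)
  B1:   IN=(all ⊤)   OUT=(all ⊤)
  B2:   IN=(all ⊤)   OUT=(all ⊤)
  B3:   IN=(all ⊤)   OUT={c:-; rest ⊤}
  B4:   IN={c:-; rest ⊤}   OUT={c:-; rest ⊤}
  B5:   IN={c:-; rest ⊤}   OUT={c:+; rest ⊤}
  B6:   IN=(all ⊤)   OUT=(all ⊤)
  B7:   IN=(all ⊤)   OUT={a:0; rest ⊤}

Merge at B4: IN[B4] = OUT[B3] = {a: ⊤, b: ⊤, c: -, d: ⊤, e: ⊤, f: ⊤}

Answer: {a: ⊤, b: ⊤, c: -, d: ⊤, e: ⊤, f: ⊤}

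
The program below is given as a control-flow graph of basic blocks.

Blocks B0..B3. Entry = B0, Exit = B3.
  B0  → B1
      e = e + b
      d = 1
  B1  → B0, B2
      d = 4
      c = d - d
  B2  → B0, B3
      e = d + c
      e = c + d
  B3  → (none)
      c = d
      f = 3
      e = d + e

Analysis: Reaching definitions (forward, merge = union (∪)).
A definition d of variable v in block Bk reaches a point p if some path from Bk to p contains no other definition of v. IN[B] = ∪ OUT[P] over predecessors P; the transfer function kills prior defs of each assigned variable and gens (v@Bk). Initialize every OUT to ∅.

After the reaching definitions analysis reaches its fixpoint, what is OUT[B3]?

Answer: {c@B3, d@B1, e@B3, f@B3}

Trace:
Fixpoint table:
  B0: | IN={c@B1, d@B1, e@B0, e@B2} | OUT={c@B1, d@B0, e@B0}
  B1: | IN={c@B1, d@B0, e@B0} | OUT={c@B1, d@B1, e@B0}
  B2: | IN={c@B1, d@B1, e@B0} | OUT={c@B1, d@B1, e@B2}
  B3: | IN={c@B1, d@B1, e@B2} | OUT={c@B3, d@B1, e@B3, f@B3}

Merge at B3: IN[B3] = OUT[B2] = {c@B1, d@B1, e@B2}
Applying B3's transfer function to that IN value gives OUT[B3] (row B3 above).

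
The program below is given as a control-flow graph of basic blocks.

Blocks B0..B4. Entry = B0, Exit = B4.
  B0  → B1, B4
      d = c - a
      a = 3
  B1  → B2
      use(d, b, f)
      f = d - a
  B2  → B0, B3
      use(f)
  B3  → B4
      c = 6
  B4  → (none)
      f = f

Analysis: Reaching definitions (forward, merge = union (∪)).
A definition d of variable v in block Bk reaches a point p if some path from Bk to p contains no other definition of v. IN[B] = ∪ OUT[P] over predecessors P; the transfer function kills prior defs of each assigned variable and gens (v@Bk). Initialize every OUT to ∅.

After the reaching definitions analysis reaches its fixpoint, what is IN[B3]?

Fixpoint table:
  B0: | IN={a@B0, d@B0, f@B1} | OUT={a@B0, d@B0, f@B1}
  B1: | IN={a@B0, d@B0, f@B1} | OUT={a@B0, d@B0, f@B1}
  B2: | IN={a@B0, d@B0, f@B1} | OUT={a@B0, d@B0, f@B1}
  B3: | IN={a@B0, d@B0, f@B1} | OUT={a@B0, c@B3, d@B0, f@B1}
  B4: | IN={a@B0, c@B3, d@B0, f@B1} | OUT={a@B0, c@B3, d@B0, f@B4}

Merge at B3: IN[B3] = OUT[B2] = {a@B0, d@B0, f@B1}

Answer: {a@B0, d@B0, f@B1}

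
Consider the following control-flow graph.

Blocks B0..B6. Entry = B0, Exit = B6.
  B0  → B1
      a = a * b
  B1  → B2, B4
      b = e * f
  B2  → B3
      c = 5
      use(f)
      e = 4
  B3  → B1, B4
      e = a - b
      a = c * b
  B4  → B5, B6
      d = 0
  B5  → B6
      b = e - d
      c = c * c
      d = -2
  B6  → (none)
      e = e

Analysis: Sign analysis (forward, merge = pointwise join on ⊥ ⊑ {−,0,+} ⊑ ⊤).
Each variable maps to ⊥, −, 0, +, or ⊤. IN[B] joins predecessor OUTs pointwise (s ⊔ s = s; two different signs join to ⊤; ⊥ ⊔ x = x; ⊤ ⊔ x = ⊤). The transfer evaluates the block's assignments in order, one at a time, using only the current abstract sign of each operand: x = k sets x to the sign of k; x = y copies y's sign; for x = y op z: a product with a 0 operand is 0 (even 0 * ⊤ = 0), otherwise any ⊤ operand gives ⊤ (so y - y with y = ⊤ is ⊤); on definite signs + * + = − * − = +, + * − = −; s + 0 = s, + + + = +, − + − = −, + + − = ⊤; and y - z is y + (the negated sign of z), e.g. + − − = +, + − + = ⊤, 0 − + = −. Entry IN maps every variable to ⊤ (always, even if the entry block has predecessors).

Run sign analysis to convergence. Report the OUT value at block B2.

Answer: {a: ⊤, b: ⊤, c: +, d: ⊤, e: +, f: ⊤}

Working:
Per-block solution:
  B0:   IN=(all ⊤)   OUT=(all ⊤)
  B1:   IN=(all ⊤)   OUT=(all ⊤)
  B2:   IN=(all ⊤)   OUT={c:+, e:+; rest ⊤}
  B3:   IN={c:+, e:+; rest ⊤}   OUT={c:+; rest ⊤}
  B4:   IN=(all ⊤)   OUT={d:0; rest ⊤}
  B5:   IN={d:0; rest ⊤}   OUT={d:-; rest ⊤}
  B6:   IN=(all ⊤)   OUT=(all ⊤)

Merge at B2: IN[B2] = OUT[B1] = {a: ⊤, b: ⊤, c: ⊤, d: ⊤, e: ⊤, f: ⊤}
Applying B2's transfer function to that IN value gives OUT[B2] (row B2 above).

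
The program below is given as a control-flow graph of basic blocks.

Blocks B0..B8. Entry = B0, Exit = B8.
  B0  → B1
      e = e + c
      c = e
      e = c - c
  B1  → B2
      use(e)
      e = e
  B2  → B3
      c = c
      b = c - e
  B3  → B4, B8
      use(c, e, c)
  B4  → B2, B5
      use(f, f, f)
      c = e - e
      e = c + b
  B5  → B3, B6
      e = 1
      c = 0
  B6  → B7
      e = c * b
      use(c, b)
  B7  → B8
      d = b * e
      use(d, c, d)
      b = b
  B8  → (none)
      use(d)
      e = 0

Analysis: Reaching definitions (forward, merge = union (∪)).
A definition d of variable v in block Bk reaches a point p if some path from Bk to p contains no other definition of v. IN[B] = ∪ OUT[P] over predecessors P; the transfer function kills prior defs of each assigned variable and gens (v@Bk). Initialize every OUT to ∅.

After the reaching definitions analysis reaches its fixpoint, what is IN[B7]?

Answer: {b@B2, c@B5, e@B6}

Working:
Per-block solution:
  B0:  IN={}  OUT={c@B0, e@B0}
  B1:  IN={c@B0, e@B0}  OUT={c@B0, e@B1}
  B2:  IN={b@B2, c@B0, c@B4, e@B1, e@B4}  OUT={b@B2, c@B2, e@B1, e@B4}
  B3:  IN={b@B2, c@B2, c@B5, e@B1, e@B4, e@B5}  OUT={b@B2, c@B2, c@B5, e@B1, e@B4, e@B5}
  B4:  IN={b@B2, c@B2, c@B5, e@B1, e@B4, e@B5}  OUT={b@B2, c@B4, e@B4}
  B5:  IN={b@B2, c@B4, e@B4}  OUT={b@B2, c@B5, e@B5}
  B6:  IN={b@B2, c@B5, e@B5}  OUT={b@B2, c@B5, e@B6}
  B7:  IN={b@B2, c@B5, e@B6}  OUT={b@B7, c@B5, d@B7, e@B6}
  B8:  IN={b@B2, b@B7, c@B2, c@B5, d@B7, e@B1, e@B4, e@B5, e@B6}  OUT={b@B2, b@B7, c@B2, c@B5, d@B7, e@B8}

Merge at B7: IN[B7] = OUT[B6] = {b@B2, c@B5, e@B6}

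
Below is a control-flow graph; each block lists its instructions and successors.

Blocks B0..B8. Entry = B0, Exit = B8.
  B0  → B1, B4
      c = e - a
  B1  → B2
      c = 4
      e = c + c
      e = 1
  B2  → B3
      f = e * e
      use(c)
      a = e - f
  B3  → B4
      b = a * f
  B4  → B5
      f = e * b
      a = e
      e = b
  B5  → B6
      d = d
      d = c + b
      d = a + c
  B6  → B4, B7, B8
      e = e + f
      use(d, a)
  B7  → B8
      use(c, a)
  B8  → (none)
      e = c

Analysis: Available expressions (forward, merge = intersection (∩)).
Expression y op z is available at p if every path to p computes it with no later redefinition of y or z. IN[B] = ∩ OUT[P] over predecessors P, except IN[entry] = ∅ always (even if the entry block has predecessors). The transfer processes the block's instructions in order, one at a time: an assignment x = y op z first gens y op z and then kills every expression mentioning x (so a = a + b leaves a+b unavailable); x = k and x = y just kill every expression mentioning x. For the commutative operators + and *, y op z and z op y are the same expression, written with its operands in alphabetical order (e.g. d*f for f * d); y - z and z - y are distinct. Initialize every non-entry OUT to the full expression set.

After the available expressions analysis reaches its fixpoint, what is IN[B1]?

Per-block solution:
  B0: | IN={} | OUT={e-a}
  B1: | IN={e-a} | OUT={c+c}
  B2: | IN={c+c} | OUT={c+c, e*e, e-f}
  B3: | IN={c+c, e*e, e-f} | OUT={a*f, c+c, e*e, e-f}
  B4: | IN={} | OUT={}
  B5: | IN={} | OUT={a+c, b+c}
  B6: | IN={a+c, b+c} | OUT={a+c, b+c}
  B7: | IN={a+c, b+c} | OUT={a+c, b+c}
  B8: | IN={a+c, b+c} | OUT={a+c, b+c}

Merge at B1: IN[B1] = OUT[B0] = {e-a}

Answer: {e-a}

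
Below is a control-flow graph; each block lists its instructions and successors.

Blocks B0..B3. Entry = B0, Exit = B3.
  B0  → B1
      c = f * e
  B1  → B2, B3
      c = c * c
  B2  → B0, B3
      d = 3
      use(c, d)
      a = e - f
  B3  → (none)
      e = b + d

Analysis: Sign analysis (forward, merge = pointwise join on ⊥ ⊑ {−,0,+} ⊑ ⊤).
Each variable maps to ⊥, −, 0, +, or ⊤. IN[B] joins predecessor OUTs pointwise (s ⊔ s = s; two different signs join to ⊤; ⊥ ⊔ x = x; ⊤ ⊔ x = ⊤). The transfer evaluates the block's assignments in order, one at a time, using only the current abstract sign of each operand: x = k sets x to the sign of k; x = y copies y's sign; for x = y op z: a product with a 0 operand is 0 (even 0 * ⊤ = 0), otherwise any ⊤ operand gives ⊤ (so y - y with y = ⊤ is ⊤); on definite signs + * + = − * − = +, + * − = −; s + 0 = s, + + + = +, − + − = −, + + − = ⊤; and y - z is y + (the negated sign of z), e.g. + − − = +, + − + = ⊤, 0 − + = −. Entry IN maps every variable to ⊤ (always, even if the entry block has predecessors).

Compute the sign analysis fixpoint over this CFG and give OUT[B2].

Answer: {a: ⊤, b: ⊤, c: ⊤, d: +, e: ⊤, f: ⊤}

Working:
Fixpoint table:
  B0:   IN=(all ⊤)   OUT=(all ⊤)
  B1:   IN=(all ⊤)   OUT=(all ⊤)
  B2:   IN=(all ⊤)   OUT={d:+; rest ⊤}
  B3:   IN=(all ⊤)   OUT=(all ⊤)

Merge at B2: IN[B2] = OUT[B1] = {a: ⊤, b: ⊤, c: ⊤, d: ⊤, e: ⊤, f: ⊤}
Applying B2's transfer function to that IN value gives OUT[B2] (row B2 above).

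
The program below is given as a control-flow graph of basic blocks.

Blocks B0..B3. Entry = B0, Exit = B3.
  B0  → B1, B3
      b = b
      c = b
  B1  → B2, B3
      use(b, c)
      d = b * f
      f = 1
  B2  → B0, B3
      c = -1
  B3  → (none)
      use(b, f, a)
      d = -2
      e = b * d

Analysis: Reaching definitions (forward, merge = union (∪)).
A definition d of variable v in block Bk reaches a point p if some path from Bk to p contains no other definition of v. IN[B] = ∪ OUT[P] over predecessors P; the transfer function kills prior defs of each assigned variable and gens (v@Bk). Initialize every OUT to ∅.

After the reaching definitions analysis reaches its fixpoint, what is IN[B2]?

Per-block solution:
  B0: | IN={b@B0, c@B2, d@B1, f@B1} | OUT={b@B0, c@B0, d@B1, f@B1}
  B1: | IN={b@B0, c@B0, d@B1, f@B1} | OUT={b@B0, c@B0, d@B1, f@B1}
  B2: | IN={b@B0, c@B0, d@B1, f@B1} | OUT={b@B0, c@B2, d@B1, f@B1}
  B3: | IN={b@B0, c@B0, c@B2, d@B1, f@B1} | OUT={b@B0, c@B0, c@B2, d@B3, e@B3, f@B1}

Merge at B2: IN[B2] = OUT[B1] = {b@B0, c@B0, d@B1, f@B1}

Answer: {b@B0, c@B0, d@B1, f@B1}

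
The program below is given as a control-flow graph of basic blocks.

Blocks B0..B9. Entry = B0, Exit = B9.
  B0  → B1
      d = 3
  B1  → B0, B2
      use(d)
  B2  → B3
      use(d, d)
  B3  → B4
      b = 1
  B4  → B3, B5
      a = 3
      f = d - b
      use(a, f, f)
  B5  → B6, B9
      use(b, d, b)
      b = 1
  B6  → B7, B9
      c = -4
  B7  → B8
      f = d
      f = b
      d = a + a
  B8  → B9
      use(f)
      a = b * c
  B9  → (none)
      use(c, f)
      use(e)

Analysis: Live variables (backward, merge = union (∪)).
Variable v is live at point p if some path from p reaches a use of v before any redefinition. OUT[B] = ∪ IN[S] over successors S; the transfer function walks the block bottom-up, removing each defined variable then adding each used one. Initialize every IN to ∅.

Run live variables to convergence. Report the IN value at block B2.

Fixpoint table:
  B0:  IN={c, e}  OUT={c, d, e}
  B1:  IN={c, d, e}  OUT={c, d, e}
  B2:  IN={c, d, e}  OUT={c, d, e}
  B3:  IN={c, d, e}  OUT={b, c, d, e}
  B4:  IN={b, c, d, e}  OUT={a, b, c, d, e, f}
  B5:  IN={a, b, c, d, e, f}  OUT={a, b, c, d, e, f}
  B6:  IN={a, b, d, e, f}  OUT={a, b, c, d, e, f}
  B7:  IN={a, b, c, d, e}  OUT={b, c, e, f}
  B8:  IN={b, c, e, f}  OUT={c, e, f}
  B9:  IN={c, e, f}  OUT={}

Merge at B2: OUT[B2] = IN[B3] = {c, d, e}
Applying B2's transfer function to that OUT value gives IN[B2] (row B2 above).

Answer: {c, d, e}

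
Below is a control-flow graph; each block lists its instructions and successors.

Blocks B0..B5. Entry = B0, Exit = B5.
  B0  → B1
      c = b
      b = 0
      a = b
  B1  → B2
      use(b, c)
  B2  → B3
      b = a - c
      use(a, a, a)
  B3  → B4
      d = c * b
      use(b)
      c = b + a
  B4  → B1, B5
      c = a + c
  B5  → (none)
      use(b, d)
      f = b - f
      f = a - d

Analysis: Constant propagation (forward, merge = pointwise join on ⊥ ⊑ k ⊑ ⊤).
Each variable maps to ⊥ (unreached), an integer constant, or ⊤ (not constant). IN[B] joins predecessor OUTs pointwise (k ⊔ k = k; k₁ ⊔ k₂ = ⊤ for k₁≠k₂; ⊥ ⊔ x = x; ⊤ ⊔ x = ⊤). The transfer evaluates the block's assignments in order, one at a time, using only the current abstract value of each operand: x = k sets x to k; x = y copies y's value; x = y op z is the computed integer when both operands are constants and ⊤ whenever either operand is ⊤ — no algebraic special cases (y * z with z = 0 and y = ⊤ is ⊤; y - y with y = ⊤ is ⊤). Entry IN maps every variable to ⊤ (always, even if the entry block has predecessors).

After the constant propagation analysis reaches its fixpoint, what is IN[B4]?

Per-block solution:
  B0:   IN=(all ⊤)   OUT={a:0, b:0; rest ⊤}
  B1:   IN={a:0; rest ⊤}   OUT={a:0; rest ⊤}
  B2:   IN={a:0; rest ⊤}   OUT={a:0; rest ⊤}
  B3:   IN={a:0; rest ⊤}   OUT={a:0; rest ⊤}
  B4:   IN={a:0; rest ⊤}   OUT={a:0; rest ⊤}
  B5:   IN={a:0; rest ⊤}   OUT={a:0; rest ⊤}

Merge at B4: IN[B4] = OUT[B3] = {a: 0, b: ⊤, c: ⊤, d: ⊤, e: ⊤, f: ⊤}

Answer: {a: 0, b: ⊤, c: ⊤, d: ⊤, e: ⊤, f: ⊤}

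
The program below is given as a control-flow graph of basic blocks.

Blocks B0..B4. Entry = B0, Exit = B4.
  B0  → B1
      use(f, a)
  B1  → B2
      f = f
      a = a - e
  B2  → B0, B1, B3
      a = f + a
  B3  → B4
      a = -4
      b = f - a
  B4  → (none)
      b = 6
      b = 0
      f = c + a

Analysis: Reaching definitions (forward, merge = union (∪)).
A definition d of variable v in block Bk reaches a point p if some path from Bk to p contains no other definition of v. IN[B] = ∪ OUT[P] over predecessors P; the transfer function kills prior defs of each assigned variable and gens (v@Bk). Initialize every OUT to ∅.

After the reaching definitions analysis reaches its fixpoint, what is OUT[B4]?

Answer: {a@B3, b@B4, f@B4}

Trace:
Per-block solution:
  B0:   IN={a@B2, f@B1}   OUT={a@B2, f@B1}
  B1:   IN={a@B2, f@B1}   OUT={a@B1, f@B1}
  B2:   IN={a@B1, f@B1}   OUT={a@B2, f@B1}
  B3:   IN={a@B2, f@B1}   OUT={a@B3, b@B3, f@B1}
  B4:   IN={a@B3, b@B3, f@B1}   OUT={a@B3, b@B4, f@B4}

Merge at B4: IN[B4] = OUT[B3] = {a@B3, b@B3, f@B1}
Applying B4's transfer function to that IN value gives OUT[B4] (row B4 above).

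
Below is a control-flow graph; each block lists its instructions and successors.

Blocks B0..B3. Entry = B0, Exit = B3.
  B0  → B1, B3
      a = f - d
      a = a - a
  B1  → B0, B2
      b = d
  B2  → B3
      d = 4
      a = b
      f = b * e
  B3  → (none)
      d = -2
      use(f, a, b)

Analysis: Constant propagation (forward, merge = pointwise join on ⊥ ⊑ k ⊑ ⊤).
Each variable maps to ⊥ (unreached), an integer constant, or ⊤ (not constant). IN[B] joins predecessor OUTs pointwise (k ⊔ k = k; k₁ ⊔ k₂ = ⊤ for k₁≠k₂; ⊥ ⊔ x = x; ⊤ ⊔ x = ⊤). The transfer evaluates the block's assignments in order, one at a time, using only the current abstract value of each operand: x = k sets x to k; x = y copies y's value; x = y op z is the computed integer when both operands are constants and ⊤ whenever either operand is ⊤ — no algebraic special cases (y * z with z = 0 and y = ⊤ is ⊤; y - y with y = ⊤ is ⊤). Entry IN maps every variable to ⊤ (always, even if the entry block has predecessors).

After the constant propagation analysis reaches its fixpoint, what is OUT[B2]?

Per-block solution:
  B0:   IN=(all ⊤)   OUT=(all ⊤)
  B1:   IN=(all ⊤)   OUT=(all ⊤)
  B2:   IN=(all ⊤)   OUT={d:4; rest ⊤}
  B3:   IN=(all ⊤)   OUT={d:-2; rest ⊤}

Merge at B2: IN[B2] = OUT[B1] = {a: ⊤, b: ⊤, c: ⊤, d: ⊤, e: ⊤, f: ⊤}
Applying B2's transfer function to that IN value gives OUT[B2] (row B2 above).

Answer: {a: ⊤, b: ⊤, c: ⊤, d: 4, e: ⊤, f: ⊤}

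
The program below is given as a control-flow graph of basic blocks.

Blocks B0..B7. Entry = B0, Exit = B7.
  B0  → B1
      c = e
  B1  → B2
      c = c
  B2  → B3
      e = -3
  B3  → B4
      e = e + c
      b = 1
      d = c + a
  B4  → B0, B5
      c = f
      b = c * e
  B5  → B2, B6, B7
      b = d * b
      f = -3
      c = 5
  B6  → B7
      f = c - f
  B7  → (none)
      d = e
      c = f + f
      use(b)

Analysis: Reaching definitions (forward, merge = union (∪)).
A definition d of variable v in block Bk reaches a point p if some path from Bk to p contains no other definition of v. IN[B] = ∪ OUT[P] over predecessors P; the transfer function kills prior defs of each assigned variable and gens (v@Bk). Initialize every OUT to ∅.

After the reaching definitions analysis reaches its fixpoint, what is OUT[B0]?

Converged values:
  B0:   IN={b@B4, c@B4, d@B3, e@B3, f@B5}   OUT={b@B4, c@B0, d@B3, e@B3, f@B5}
  B1:   IN={b@B4, c@B0, d@B3, e@B3, f@B5}   OUT={b@B4, c@B1, d@B3, e@B3, f@B5}
  B2:   IN={b@B4, b@B5, c@B1, c@B5, d@B3, e@B3, f@B5}   OUT={b@B4, b@B5, c@B1, c@B5, d@B3, e@B2, f@B5}
  B3:   IN={b@B4, b@B5, c@B1, c@B5, d@B3, e@B2, f@B5}   OUT={b@B3, c@B1, c@B5, d@B3, e@B3, f@B5}
  B4:   IN={b@B3, c@B1, c@B5, d@B3, e@B3, f@B5}   OUT={b@B4, c@B4, d@B3, e@B3, f@B5}
  B5:   IN={b@B4, c@B4, d@B3, e@B3, f@B5}   OUT={b@B5, c@B5, d@B3, e@B3, f@B5}
  B6:   IN={b@B5, c@B5, d@B3, e@B3, f@B5}   OUT={b@B5, c@B5, d@B3, e@B3, f@B6}
  B7:   IN={b@B5, c@B5, d@B3, e@B3, f@B5, f@B6}   OUT={b@B5, c@B7, d@B7, e@B3, f@B5, f@B6}

Merge at B0 (entry node, so the boundary value {} is joined with the incoming edge(s)): IN[B0] = {} ⊔ OUT[B4] = {b@B4, c@B4, d@B3, e@B3, f@B5}
Applying B0's transfer function to that IN value gives OUT[B0] (row B0 above).

Answer: {b@B4, c@B0, d@B3, e@B3, f@B5}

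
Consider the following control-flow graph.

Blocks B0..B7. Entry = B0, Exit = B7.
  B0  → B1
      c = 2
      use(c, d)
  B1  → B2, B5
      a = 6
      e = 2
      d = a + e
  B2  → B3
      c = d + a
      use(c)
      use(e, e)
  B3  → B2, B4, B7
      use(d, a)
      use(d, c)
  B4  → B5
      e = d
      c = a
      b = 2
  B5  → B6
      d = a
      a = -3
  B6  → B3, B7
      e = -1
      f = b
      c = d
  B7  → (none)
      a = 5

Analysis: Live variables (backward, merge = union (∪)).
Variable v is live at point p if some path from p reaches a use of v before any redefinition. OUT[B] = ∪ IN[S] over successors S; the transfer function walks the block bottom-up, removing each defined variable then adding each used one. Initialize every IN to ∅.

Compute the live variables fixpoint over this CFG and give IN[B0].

Per-block solution:
  B0: | IN={b, d} | OUT={b}
  B1: | IN={b} | OUT={a, b, d, e}
  B2: | IN={a, d, e} | OUT={a, c, d, e}
  B3: | IN={a, c, d, e} | OUT={a, d, e}
  B4: | IN={a, d} | OUT={a, b}
  B5: | IN={a, b} | OUT={a, b, d}
  B6: | IN={a, b, d} | OUT={a, c, d, e}
  B7: | IN={} | OUT={}

Merge at B0: OUT[B0] = IN[B1] = {b}
Applying B0's transfer function to that OUT value gives IN[B0] (row B0 above).

Answer: {b, d}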